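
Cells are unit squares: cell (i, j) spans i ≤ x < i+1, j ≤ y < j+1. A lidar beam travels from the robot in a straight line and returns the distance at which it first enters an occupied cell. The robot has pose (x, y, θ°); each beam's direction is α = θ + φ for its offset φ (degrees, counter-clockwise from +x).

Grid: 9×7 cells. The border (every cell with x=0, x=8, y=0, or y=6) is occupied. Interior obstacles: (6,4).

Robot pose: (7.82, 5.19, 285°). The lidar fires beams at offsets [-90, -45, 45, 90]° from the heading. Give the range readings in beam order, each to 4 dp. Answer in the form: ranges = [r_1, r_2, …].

beam 1: φ=-90°, α=195°
  direction (-0.9659, -0.2588); cell (7,5); t to first gridline: x 0.8489, y 0.7341 (then +1.0353 / +3.8637)
    (7,4) via y @ 0.7341
    (6,4) via x @ 0.8489  # hit
  → r_1 = 0.8489
beam 2: φ=-45°, α=240°
  direction (-0.5000, -0.8660); cell (7,5); t to first gridline: x 1.6400, y 0.2194 (then +2.0000 / +1.1547)
    (7,4) via y @ 0.2194
    (7,3) via y @ 1.3741
    (6,3) via x @ 1.6400
    (6,2) via y @ 2.5288
    (5,2) via x @ 3.6400
    (5,1) via y @ 3.6835
    (5,0) via y @ 4.8382  # hit
  → r_2 = 4.8382
beam 3: φ=45°, α=330°
  direction (0.8660, -0.5000); cell (7,5); t to first gridline: x 0.2078, y 0.3800 (then +1.1547 / +2.0000)
    (8,5) via x @ 0.2078  # hit
  → r_3 = 0.2078
beam 4: φ=90°, α=15°
  direction (0.9659, 0.2588); cell (7,5); t to first gridline: x 0.1863, y 3.1296 (then +1.0353 / +3.8637)
    (8,5) via x @ 0.1863  # hit
  → r_4 = 0.1863

ranges = [0.8489, 4.8382, 0.2078, 0.1863]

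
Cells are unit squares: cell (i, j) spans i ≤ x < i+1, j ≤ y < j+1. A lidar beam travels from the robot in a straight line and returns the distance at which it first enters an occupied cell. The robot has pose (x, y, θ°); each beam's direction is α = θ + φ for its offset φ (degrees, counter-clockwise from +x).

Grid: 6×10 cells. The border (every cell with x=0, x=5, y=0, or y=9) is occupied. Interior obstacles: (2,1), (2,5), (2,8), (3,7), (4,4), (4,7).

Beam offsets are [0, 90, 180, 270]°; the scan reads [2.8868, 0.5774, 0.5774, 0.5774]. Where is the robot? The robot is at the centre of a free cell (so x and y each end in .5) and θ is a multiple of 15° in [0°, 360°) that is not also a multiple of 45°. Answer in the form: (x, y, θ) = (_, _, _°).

(x, y, θ) = (1.5, 8.5, 300°)

Enumerate (i+0.5, j+0.5, θ) over the 26 free cells and 16 admissible headings. For each, cast all 4 beams and compare to the given ranges.
  (2.5, 4.5, 240°): beam 1 = 3.0000 ≠ 2.8868 ✗
  (3.5, 4.5, 345°): beam 1 = 0.5176 ≠ 2.8868 ✗
  (2.5, 7.5, 195°): beam 1 = 1.5529 ≠ 2.8868 ✗
  (2.5, 4.5, 30°): beam 3 = 1.7321 ≠ 0.5774 ✗
  …
  (1.5, 8.5, 300°): r_1=2.8868, r_2=0.5774, r_3=0.5774, r_4=0.5774 — all match ✓
Unique over the lattice → pose = (1.5, 8.5, 300°).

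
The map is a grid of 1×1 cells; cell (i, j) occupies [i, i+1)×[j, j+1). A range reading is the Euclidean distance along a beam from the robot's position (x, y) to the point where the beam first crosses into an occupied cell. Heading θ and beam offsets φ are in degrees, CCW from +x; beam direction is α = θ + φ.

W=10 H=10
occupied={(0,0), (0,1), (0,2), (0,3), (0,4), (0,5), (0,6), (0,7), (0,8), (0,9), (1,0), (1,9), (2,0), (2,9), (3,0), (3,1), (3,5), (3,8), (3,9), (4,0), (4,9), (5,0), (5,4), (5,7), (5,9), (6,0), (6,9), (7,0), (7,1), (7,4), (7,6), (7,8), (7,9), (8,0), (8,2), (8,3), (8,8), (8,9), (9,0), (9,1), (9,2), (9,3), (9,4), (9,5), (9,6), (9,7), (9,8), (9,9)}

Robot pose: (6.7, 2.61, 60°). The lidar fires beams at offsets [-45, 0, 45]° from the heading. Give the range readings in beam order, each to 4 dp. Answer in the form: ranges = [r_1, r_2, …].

beam 1: φ=-45°, α=15°
  cosα=0.9659 sinα=0.2588 | (6,2) | tMaxX 0.3106 tMaxY 1.5068 | tΔX 1.0353 tΔY 3.8637
    t=0.3106 [x] (7,2)
    t=1.3459 [x] (8,2) — stop
  → r_1 = 1.3459
beam 2: φ=0°, α=60°
  cosα=0.5000 sinα=0.8660 | (6,2) | tMaxX 0.6000 tMaxY 0.4503 | tΔX 2.0000 tΔY 1.1547
    t=0.4503 [y] (6,3)
    t=0.6000 [x] (7,3)
    t=1.6050 [y] (7,4) — stop
  → r_2 = 1.6050
beam 3: φ=45°, α=105°
  cosα=-0.2588 sinα=0.9659 | (6,2) | tMaxX 2.7046 tMaxY 0.4038 | tΔX 3.8637 tΔY 1.0353
    t=0.4038 [y] (6,3)
    t=1.4390 [y] (6,4)
    t=2.4743 [y] (6,5)
    t=2.7046 [x] (5,5)
    t=3.5096 [y] (5,6)
    t=4.5449 [y] (5,7) — stop
  → r_3 = 4.5449

ranges = [1.3459, 1.6050, 4.5449]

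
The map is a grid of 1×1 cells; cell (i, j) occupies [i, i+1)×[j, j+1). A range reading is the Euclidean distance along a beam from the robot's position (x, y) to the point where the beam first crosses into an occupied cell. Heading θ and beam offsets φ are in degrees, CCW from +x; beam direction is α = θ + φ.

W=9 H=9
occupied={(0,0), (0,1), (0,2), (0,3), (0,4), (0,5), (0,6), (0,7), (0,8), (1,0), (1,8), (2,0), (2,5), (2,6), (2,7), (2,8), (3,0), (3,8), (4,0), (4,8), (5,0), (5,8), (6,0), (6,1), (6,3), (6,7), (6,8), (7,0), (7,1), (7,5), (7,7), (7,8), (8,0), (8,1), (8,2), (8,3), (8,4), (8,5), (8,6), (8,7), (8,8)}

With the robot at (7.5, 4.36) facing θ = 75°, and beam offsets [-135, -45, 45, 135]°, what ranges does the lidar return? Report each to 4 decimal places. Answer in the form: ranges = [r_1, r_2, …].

ranges = [1.0000, 0.5774, 0.7390, 0.7200]

beam 1: φ=-135°, α=300°
  d=(0.5000,-0.8660)  start (7,4)  tX=1.0000 tY=0.4157  stride 1/|dx|=2.0000 1/|dy|=1.1547
    cross y-line → (7,3), t=0.4157
    cross x-line → (8,3), t=1.0000 (wall)
  → r_1 = 1.0000
beam 2: φ=-45°, α=30°
  d=(0.8660,0.5000)  start (7,4)  tX=0.5774 tY=1.2800  stride 1/|dx|=1.1547 1/|dy|=2.0000
    cross x-line → (8,4), t=0.5774 (wall)
  → r_2 = 0.5774
beam 3: φ=45°, α=120°
  d=(-0.5000,0.8660)  start (7,4)  tX=1.0000 tY=0.7390  stride 1/|dx|=2.0000 1/|dy|=1.1547
    cross y-line → (7,5), t=0.7390 (wall)
  → r_3 = 0.7390
beam 4: φ=135°, α=210°
  d=(-0.8660,-0.5000)  start (7,4)  tX=0.5774 tY=0.7200  stride 1/|dx|=1.1547 1/|dy|=2.0000
    cross x-line → (6,4), t=0.5774
    cross y-line → (6,3), t=0.7200 (wall)
  → r_4 = 0.7200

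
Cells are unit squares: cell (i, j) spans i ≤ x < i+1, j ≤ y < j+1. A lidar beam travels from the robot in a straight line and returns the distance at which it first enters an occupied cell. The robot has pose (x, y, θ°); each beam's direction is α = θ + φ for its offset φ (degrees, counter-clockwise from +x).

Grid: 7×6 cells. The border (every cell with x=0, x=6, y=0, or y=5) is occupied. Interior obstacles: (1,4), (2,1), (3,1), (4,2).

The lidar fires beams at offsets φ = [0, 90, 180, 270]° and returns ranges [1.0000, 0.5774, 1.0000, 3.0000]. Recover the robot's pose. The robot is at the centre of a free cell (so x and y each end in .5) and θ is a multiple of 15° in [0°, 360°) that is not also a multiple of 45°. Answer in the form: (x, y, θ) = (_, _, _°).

(x, y, θ) = (5.5, 3.5, 240°)

The pose lattice has 16·16 = 256 candidates. Test each by forward raycasting.
  (2.5, 2.5, 120°): beam 1 = 1.7321 ≠ 1.0000 ✗
  (5.5, 4.5, 240°): beam 1 = 1.7321 ≠ 1.0000 ✗
  (1.5, 2.5, 285°): beam 1 = 1.5529 ≠ 1.0000 ✗
  (1.5, 2.5, 60°): beam 1 = 2.8868 ≠ 1.0000 ✗
  (1.5, 2.5, 15°): beam 1 = 4.6587 ≠ 1.0000 ✗
  …
  (5.5, 3.5, 240°): r_1=1.0000, r_2=0.5774, r_3=1.0000, r_4=3.0000 — all match ✓
Unique over the lattice → pose = (5.5, 3.5, 240°).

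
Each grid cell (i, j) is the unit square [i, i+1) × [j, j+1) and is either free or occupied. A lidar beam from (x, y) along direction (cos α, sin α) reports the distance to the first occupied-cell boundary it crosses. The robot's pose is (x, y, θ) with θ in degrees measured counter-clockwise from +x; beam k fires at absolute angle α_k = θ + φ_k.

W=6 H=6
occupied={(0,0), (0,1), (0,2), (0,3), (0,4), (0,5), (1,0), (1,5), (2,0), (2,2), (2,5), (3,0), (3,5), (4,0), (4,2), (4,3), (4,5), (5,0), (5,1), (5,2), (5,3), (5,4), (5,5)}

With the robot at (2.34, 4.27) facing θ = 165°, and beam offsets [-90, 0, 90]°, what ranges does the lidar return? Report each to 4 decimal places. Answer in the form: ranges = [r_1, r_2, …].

beam 1: φ=-90°, α=75°
  direction (0.2588, 0.9659); cell (2,4); t to first gridline: x 2.5500, y 0.7558 (then +3.8637 / +1.0353)
    (2,5) via y @ 0.7558  # hit
  → r_1 = 0.7558
beam 2: φ=0°, α=165°
  direction (-0.9659, 0.2588); cell (2,4); t to first gridline: x 0.3520, y 2.8205 (then +1.0353 / +3.8637)
    (1,4) via x @ 0.3520
    (0,4) via x @ 1.3873  # hit
  → r_2 = 1.3873
beam 3: φ=90°, α=255°
  direction (-0.2588, -0.9659); cell (2,4); t to first gridline: x 1.3137, y 0.2795 (then +3.8637 / +1.0353)
    (2,3) via y @ 0.2795
    (1,3) via x @ 1.3137
    (1,2) via y @ 1.3148
    (1,1) via y @ 2.3501
    (1,0) via y @ 3.3854  # hit
  → r_3 = 3.3854

ranges = [0.7558, 1.3873, 3.3854]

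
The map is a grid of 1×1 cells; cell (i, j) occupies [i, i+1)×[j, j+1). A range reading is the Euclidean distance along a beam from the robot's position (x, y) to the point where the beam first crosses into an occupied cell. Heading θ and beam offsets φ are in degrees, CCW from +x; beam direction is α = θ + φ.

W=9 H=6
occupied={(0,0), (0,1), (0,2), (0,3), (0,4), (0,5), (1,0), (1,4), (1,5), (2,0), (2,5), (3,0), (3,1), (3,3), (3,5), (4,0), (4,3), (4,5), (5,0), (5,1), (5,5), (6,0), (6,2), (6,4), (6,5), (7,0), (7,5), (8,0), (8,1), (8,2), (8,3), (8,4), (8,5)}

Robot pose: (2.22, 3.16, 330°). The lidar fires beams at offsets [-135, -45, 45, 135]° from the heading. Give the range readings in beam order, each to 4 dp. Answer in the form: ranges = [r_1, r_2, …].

beam 1: φ=-135°, α=195°
  cosα=-0.9659 sinα=-0.2588 | (2,3) | tMaxX 0.2278 tMaxY 0.6182 | tΔX 1.0353 tΔY 3.8637
    t=0.2278 [x] (1,3)
    t=0.6182 [y] (1,2)
    t=1.2630 [x] (0,2) — stop
  → r_1 = 1.2630
beam 2: φ=-45°, α=285°
  cosα=0.2588 sinα=-0.9659 | (2,3) | tMaxX 3.0137 tMaxY 0.1656 | tΔX 3.8637 tΔY 1.0353
    t=0.1656 [y] (2,2)
    t=1.2009 [y] (2,1)
    t=2.2362 [y] (2,0) — stop
  → r_2 = 2.2362
beam 3: φ=45°, α=15°
  cosα=0.9659 sinα=0.2588 | (2,3) | tMaxX 0.8075 tMaxY 3.2455 | tΔX 1.0353 tΔY 3.8637
    t=0.8075 [x] (3,3) — stop
  → r_3 = 0.8075
beam 4: φ=135°, α=105°
  cosα=-0.2588 sinα=0.9659 | (2,3) | tMaxX 0.8500 tMaxY 0.8696 | tΔX 3.8637 tΔY 1.0353
    t=0.8500 [x] (1,3)
    t=0.8696 [y] (1,4) — stop
  → r_4 = 0.8696

ranges = [1.2630, 2.2362, 0.8075, 0.8696]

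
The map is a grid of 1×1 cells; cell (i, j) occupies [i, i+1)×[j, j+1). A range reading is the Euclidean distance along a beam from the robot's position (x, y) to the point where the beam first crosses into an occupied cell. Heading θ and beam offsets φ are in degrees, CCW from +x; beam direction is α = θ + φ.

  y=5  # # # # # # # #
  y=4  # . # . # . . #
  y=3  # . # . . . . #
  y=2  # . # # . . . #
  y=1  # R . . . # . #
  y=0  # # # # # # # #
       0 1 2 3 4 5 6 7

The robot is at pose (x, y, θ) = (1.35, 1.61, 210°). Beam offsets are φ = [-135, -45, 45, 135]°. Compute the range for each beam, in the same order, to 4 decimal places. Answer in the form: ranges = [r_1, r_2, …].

beam 1: φ=-135°, α=75°
  cosα=0.2588 sinα=0.9659 | (1,1) | tMaxX 2.5114 tMaxY 0.4038 | tΔX 3.8637 tΔY 1.0353
    t=0.4038 [y] (1,2)
    t=1.4390 [y] (1,3)
    t=2.4743 [y] (1,4)
    t=2.5114 [x] (2,4) — stop
  → r_1 = 2.5114
beam 2: φ=-45°, α=165°
  cosα=-0.9659 sinα=0.2588 | (1,1) | tMaxX 0.3623 tMaxY 1.5068 | tΔX 1.0353 tΔY 3.8637
    t=0.3623 [x] (0,1) — stop
  → r_2 = 0.3623
beam 3: φ=45°, α=255°
  cosα=-0.2588 sinα=-0.9659 | (1,1) | tMaxX 1.3523 tMaxY 0.6315 | tΔX 3.8637 tΔY 1.0353
    t=0.6315 [y] (1,0) — stop
  → r_3 = 0.6315
beam 4: φ=135°, α=345°
  cosα=0.9659 sinα=-0.2588 | (1,1) | tMaxX 0.6729 tMaxY 2.3569 | tΔX 1.0353 tΔY 3.8637
    t=0.6729 [x] (2,1)
    t=1.7082 [x] (3,1)
    t=2.3569 [y] (3,0) — stop
  → r_4 = 2.3569

ranges = [2.5114, 0.3623, 0.6315, 2.3569]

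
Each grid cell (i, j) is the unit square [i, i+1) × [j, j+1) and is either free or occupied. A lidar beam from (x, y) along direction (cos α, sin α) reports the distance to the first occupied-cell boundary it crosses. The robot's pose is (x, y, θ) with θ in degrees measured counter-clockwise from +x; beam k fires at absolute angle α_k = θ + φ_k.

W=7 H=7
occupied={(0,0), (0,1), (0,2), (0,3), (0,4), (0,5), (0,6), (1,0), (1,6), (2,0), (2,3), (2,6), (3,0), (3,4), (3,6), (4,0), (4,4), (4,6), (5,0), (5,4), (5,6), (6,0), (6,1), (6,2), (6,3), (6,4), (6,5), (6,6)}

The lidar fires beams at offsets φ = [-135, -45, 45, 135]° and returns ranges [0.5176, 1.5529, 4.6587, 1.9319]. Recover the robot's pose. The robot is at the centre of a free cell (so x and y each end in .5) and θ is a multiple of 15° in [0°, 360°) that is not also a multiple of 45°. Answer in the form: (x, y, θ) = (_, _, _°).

(x, y, θ) = (1.5, 2.5, 330°)

Enumerate (i+0.5, j+0.5, θ) over the 21 free cells and 16 admissible headings. For each, cast all 4 beams and compare to the given ranges.
  (5.5, 2.5, 240°): beam 1 = 1.5529 ≠ 0.5176 ✗
  (2.5, 1.5, 195°): beam 1 = 2.8868 ≠ 0.5176 ✗
  (5.5, 3.5, 330°): beam 1 = 4.6587 ≠ 0.5176 ✗
  …
  (1.5, 2.5, 330°): r_1=0.5176, r_2=1.5529, r_3=4.6587, r_4=1.9319 — all match ✓
Only this pose fits every beam.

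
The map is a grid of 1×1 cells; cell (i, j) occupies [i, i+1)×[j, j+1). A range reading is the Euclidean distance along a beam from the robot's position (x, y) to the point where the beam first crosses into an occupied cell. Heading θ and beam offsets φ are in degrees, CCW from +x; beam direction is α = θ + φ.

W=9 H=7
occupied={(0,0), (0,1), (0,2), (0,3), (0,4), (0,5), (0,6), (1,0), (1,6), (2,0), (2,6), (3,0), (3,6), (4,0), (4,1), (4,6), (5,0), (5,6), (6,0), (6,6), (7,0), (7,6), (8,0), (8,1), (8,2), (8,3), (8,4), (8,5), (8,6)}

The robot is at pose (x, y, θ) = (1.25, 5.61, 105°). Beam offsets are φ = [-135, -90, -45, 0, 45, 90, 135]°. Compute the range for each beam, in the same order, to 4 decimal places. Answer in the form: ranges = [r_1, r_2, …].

beam 1: φ=-135°, α=330°
  cosα=0.8660 sinα=-0.5000 | (1,5) | tMaxX 0.8660 tMaxY 1.2200 | tΔX 1.1547 tΔY 2.0000
    t=0.8660 [x] (2,5)
    t=1.2200 [y] (2,4)
    t=2.0207 [x] (3,4)
    t=3.1754 [x] (4,4)
    t=3.2200 [y] (4,3)
    t=4.3301 [x] (5,3)
    t=5.2200 [y] (5,2)
    t=5.4848 [x] (6,2)
    t=6.6395 [x] (7,2)
    t=7.2200 [y] (7,1)
    t=7.7942 [x] (8,1) — stop
  → r_1 = 7.7942
beam 2: φ=-90°, α=15°
  cosα=0.9659 sinα=0.2588 | (1,5) | tMaxX 0.7765 tMaxY 1.5068 | tΔX 1.0353 tΔY 3.8637
    t=0.7765 [x] (2,5)
    t=1.5068 [y] (2,6) — stop
  → r_2 = 1.5068
beam 3: φ=-45°, α=60°
  cosα=0.5000 sinα=0.8660 | (1,5) | tMaxX 1.5000 tMaxY 0.4503 | tΔX 2.0000 tΔY 1.1547
    t=0.4503 [y] (1,6) — stop
  → r_3 = 0.4503
beam 4: φ=0°, α=105°
  cosα=-0.2588 sinα=0.9659 | (1,5) | tMaxX 0.9659 tMaxY 0.4038 | tΔX 3.8637 tΔY 1.0353
    t=0.4038 [y] (1,6) — stop
  → r_4 = 0.4038
beam 5: φ=45°, α=150°
  cosα=-0.8660 sinα=0.5000 | (1,5) | tMaxX 0.2887 tMaxY 0.7800 | tΔX 1.1547 tΔY 2.0000
    t=0.2887 [x] (0,5) — stop
  → r_5 = 0.2887
beam 6: φ=90°, α=195°
  cosα=-0.9659 sinα=-0.2588 | (1,5) | tMaxX 0.2588 tMaxY 2.3569 | tΔX 1.0353 tΔY 3.8637
    t=0.2588 [x] (0,5) — stop
  → r_6 = 0.2588
beam 7: φ=135°, α=240°
  cosα=-0.5000 sinα=-0.8660 | (1,5) | tMaxX 0.5000 tMaxY 0.7044 | tΔX 2.0000 tΔY 1.1547
    t=0.5000 [x] (0,5) — stop
  → r_7 = 0.5000

ranges = [7.7942, 1.5068, 0.4503, 0.4038, 0.2887, 0.2588, 0.5000]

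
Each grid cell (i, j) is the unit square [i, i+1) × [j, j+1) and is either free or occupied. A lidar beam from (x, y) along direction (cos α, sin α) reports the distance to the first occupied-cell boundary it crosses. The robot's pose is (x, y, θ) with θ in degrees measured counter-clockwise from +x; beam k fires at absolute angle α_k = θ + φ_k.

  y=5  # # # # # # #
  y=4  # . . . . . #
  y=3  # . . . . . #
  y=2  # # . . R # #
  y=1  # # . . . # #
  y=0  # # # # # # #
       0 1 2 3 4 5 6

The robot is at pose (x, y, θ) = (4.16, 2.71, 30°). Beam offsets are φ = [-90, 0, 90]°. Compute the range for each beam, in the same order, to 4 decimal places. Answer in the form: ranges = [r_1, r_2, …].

ranges = [1.6800, 2.1246, 2.6443]

beam 1: φ=-90°, α=300°
  d=(0.5000,-0.8660)  start (4,2)  tX=1.6800 tY=0.8198  stride 1/|dx|=2.0000 1/|dy|=1.1547
    cross y-line → (4,1), t=0.8198
    cross x-line → (5,1), t=1.6800 (wall)
  → r_1 = 1.6800
beam 2: φ=0°, α=30°
  d=(0.8660,0.5000)  start (4,2)  tX=0.9699 tY=0.5800  stride 1/|dx|=1.1547 1/|dy|=2.0000
    cross y-line → (4,3), t=0.5800
    cross x-line → (5,3), t=0.9699
    cross x-line → (6,3), t=2.1246 (wall)
  → r_2 = 2.1246
beam 3: φ=90°, α=120°
  d=(-0.5000,0.8660)  start (4,2)  tX=0.3200 tY=0.3349  stride 1/|dx|=2.0000 1/|dy|=1.1547
    cross x-line → (3,2), t=0.3200
    cross y-line → (3,3), t=0.3349
    cross y-line → (3,4), t=1.4896
    cross x-line → (2,4), t=2.3200
    cross y-line → (2,5), t=2.6443 (wall)
  → r_3 = 2.6443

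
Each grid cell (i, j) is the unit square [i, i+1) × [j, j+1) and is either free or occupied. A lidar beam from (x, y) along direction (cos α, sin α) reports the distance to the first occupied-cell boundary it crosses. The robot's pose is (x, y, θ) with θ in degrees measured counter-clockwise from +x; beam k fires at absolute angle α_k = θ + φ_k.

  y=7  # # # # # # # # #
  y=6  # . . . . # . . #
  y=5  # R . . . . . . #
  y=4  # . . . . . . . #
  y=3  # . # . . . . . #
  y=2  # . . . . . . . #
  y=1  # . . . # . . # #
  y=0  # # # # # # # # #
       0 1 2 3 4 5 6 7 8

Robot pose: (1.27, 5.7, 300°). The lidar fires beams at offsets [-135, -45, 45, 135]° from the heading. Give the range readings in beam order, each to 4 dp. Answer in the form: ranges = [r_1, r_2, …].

ranges = [0.2795, 1.0432, 6.9674, 1.3459]

beam 1: φ=-135°, α=165°
  dir = (cos 165°, sin 165°) = (-0.9659, 0.2588); from cell (1,5)
  next x-line at t=0.2795, next y-line at t=1.1591; Δt_x=1.0353, Δt_y=3.8637
    x: enter (0,5) at t=0.2795 ← occupied
  → r_1 = 0.2795
beam 2: φ=-45°, α=255°
  dir = (cos 255°, sin 255°) = (-0.2588, -0.9659); from cell (1,5)
  next x-line at t=1.0432, next y-line at t=0.7247; Δt_x=3.8637, Δt_y=1.0353
    y: enter (1,4) at t=0.7247
    x: enter (0,4) at t=1.0432 ← occupied
  → r_2 = 1.0432
beam 3: φ=45°, α=345°
  dir = (cos 345°, sin 345°) = (0.9659, -0.2588); from cell (1,5)
  next x-line at t=0.7558, next y-line at t=2.7046; Δt_x=1.0353, Δt_y=3.8637
    x: enter (2,5) at t=0.7558
    x: enter (3,5) at t=1.7910
    y: enter (3,4) at t=2.7046
    x: enter (4,4) at t=2.8263
    x: enter (5,4) at t=3.8616
    x: enter (6,4) at t=4.8969
    x: enter (7,4) at t=5.9321
    y: enter (7,3) at t=6.5683
    x: enter (8,3) at t=6.9674 ← occupied
  → r_3 = 6.9674
beam 4: φ=135°, α=75°
  dir = (cos 75°, sin 75°) = (0.2588, 0.9659); from cell (1,5)
  next x-line at t=2.8205, next y-line at t=0.3106; Δt_x=3.8637, Δt_y=1.0353
    y: enter (1,6) at t=0.3106
    y: enter (1,7) at t=1.3459 ← occupied
  → r_4 = 1.3459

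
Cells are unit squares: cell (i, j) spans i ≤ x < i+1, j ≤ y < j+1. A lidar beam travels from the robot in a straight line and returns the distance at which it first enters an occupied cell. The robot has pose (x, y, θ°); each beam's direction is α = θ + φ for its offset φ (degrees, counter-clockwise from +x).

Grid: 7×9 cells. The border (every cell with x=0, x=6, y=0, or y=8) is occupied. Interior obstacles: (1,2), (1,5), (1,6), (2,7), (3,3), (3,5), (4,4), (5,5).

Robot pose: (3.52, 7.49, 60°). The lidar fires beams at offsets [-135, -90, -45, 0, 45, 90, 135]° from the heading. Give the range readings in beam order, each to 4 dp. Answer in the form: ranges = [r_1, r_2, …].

ranges = [1.5426, 2.8637, 1.9705, 0.5889, 0.5280, 0.6004, 0.5383]

beam 1: φ=-135°, α=285°
  d=(0.2588,-0.9659)  start (3,7)  tX=1.8546 tY=0.5073  stride 1/|dx|=3.8637 1/|dy|=1.0353
    cross y-line → (3,6), t=0.5073
    cross y-line → (3,5), t=1.5426 (wall)
  → r_1 = 1.5426
beam 2: φ=-90°, α=330°
  d=(0.8660,-0.5000)  start (3,7)  tX=0.5543 tY=0.9800  stride 1/|dx|=1.1547 1/|dy|=2.0000
    cross x-line → (4,7), t=0.5543
    cross y-line → (4,6), t=0.9800
    cross x-line → (5,6), t=1.7090
    cross x-line → (6,6), t=2.8637 (wall)
  → r_2 = 2.8637
beam 3: φ=-45°, α=15°
  d=(0.9659,0.2588)  start (3,7)  tX=0.4969 tY=1.9705  stride 1/|dx|=1.0353 1/|dy|=3.8637
    cross x-line → (4,7), t=0.4969
    cross x-line → (5,7), t=1.5322
    cross y-line → (5,8), t=1.9705 (wall)
  → r_3 = 1.9705
beam 4: φ=0°, α=60°
  d=(0.5000,0.8660)  start (3,7)  tX=0.9600 tY=0.5889  stride 1/|dx|=2.0000 1/|dy|=1.1547
    cross y-line → (3,8), t=0.5889 (wall)
  → r_4 = 0.5889
beam 5: φ=45°, α=105°
  d=(-0.2588,0.9659)  start (3,7)  tX=2.0091 tY=0.5280  stride 1/|dx|=3.8637 1/|dy|=1.0353
    cross y-line → (3,8), t=0.5280 (wall)
  → r_5 = 0.5280
beam 6: φ=90°, α=150°
  d=(-0.8660,0.5000)  start (3,7)  tX=0.6004 tY=1.0200  stride 1/|dx|=1.1547 1/|dy|=2.0000
    cross x-line → (2,7), t=0.6004 (wall)
  → r_6 = 0.6004
beam 7: φ=135°, α=195°
  d=(-0.9659,-0.2588)  start (3,7)  tX=0.5383 tY=1.8932  stride 1/|dx|=1.0353 1/|dy|=3.8637
    cross x-line → (2,7), t=0.5383 (wall)
  → r_7 = 0.5383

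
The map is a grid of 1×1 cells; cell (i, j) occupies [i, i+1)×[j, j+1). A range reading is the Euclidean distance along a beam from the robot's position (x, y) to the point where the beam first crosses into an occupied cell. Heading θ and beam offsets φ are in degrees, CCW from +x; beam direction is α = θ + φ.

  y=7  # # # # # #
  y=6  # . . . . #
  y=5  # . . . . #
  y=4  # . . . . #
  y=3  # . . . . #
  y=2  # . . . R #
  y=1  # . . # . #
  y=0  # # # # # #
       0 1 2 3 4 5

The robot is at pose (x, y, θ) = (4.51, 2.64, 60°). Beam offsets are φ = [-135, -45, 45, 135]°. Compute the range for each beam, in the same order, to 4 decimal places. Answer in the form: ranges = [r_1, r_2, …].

beam 1: φ=-135°, α=285°
  cosα=0.2588 sinα=-0.9659 | (4,2) | tMaxX 1.8932 tMaxY 0.6626 | tΔX 3.8637 tΔY 1.0353
    t=0.6626 [y] (4,1)
    t=1.6979 [y] (4,0) — stop
  → r_1 = 1.6979
beam 2: φ=-45°, α=15°
  cosα=0.9659 sinα=0.2588 | (4,2) | tMaxX 0.5073 tMaxY 1.3909 | tΔX 1.0353 tΔY 3.8637
    t=0.5073 [x] (5,2) — stop
  → r_2 = 0.5073
beam 3: φ=45°, α=105°
  cosα=-0.2588 sinα=0.9659 | (4,2) | tMaxX 1.9705 tMaxY 0.3727 | tΔX 3.8637 tΔY 1.0353
    t=0.3727 [y] (4,3)
    t=1.4080 [y] (4,4)
    t=1.9705 [x] (3,4)
    t=2.4433 [y] (3,5)
    t=3.4785 [y] (3,6)
    t=4.5138 [y] (3,7) — stop
  → r_3 = 4.5138
beam 4: φ=135°, α=195°
  cosα=-0.9659 sinα=-0.2588 | (4,2) | tMaxX 0.5280 tMaxY 2.4728 | tΔX 1.0353 tΔY 3.8637
    t=0.5280 [x] (3,2)
    t=1.5633 [x] (2,2)
    t=2.4728 [y] (2,1)
    t=2.5985 [x] (1,1)
    t=3.6338 [x] (0,1) — stop
  → r_4 = 3.6338

ranges = [1.6979, 0.5073, 4.5138, 3.6338]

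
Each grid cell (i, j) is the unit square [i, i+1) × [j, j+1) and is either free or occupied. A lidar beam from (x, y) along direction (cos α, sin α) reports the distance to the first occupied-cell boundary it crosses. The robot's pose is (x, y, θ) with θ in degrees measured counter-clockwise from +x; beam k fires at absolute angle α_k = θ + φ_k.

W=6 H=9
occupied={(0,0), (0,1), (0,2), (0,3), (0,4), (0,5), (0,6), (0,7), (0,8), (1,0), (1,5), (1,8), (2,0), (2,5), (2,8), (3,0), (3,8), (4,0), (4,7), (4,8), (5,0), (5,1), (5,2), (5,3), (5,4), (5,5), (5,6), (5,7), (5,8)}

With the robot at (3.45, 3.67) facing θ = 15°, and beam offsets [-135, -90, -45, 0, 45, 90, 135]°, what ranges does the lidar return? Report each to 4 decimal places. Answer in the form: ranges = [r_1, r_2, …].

ranges = [3.0831, 2.7642, 1.7898, 1.6047, 3.1000, 1.7387, 2.6600]

beam 1: φ=-135°, α=240°
  cosα=-0.5000 sinα=-0.8660 | (3,3) | tMaxX 0.9000 tMaxY 0.7736 | tΔX 2.0000 tΔY 1.1547
    t=0.7736 [y] (3,2)
    t=0.9000 [x] (2,2)
    t=1.9283 [y] (2,1)
    t=2.9000 [x] (1,1)
    t=3.0831 [y] (1,0) — stop
  → r_1 = 3.0831
beam 2: φ=-90°, α=285°
  cosα=0.2588 sinα=-0.9659 | (3,3) | tMaxX 2.1250 tMaxY 0.6936 | tΔX 3.8637 tΔY 1.0353
    t=0.6936 [y] (3,2)
    t=1.7289 [y] (3,1)
    t=2.1250 [x] (4,1)
    t=2.7642 [y] (4,0) — stop
  → r_2 = 2.7642
beam 3: φ=-45°, α=330°
  cosα=0.8660 sinα=-0.5000 | (3,3) | tMaxX 0.6351 tMaxY 1.3400 | tΔX 1.1547 tΔY 2.0000
    t=0.6351 [x] (4,3)
    t=1.3400 [y] (4,2)
    t=1.7898 [x] (5,2) — stop
  → r_3 = 1.7898
beam 4: φ=0°, α=15°
  cosα=0.9659 sinα=0.2588 | (3,3) | tMaxX 0.5694 tMaxY 1.2750 | tΔX 1.0353 tΔY 3.8637
    t=0.5694 [x] (4,3)
    t=1.2750 [y] (4,4)
    t=1.6047 [x] (5,4) — stop
  → r_4 = 1.6047
beam 5: φ=45°, α=60°
  cosα=0.5000 sinα=0.8660 | (3,3) | tMaxX 1.1000 tMaxY 0.3811 | tΔX 2.0000 tΔY 1.1547
    t=0.3811 [y] (3,4)
    t=1.1000 [x] (4,4)
    t=1.5358 [y] (4,5)
    t=2.6905 [y] (4,6)
    t=3.1000 [x] (5,6) — stop
  → r_5 = 3.1000
beam 6: φ=90°, α=105°
  cosα=-0.2588 sinα=0.9659 | (3,3) | tMaxX 1.7387 tMaxY 0.3416 | tΔX 3.8637 tΔY 1.0353
    t=0.3416 [y] (3,4)
    t=1.3769 [y] (3,5)
    t=1.7387 [x] (2,5) — stop
  → r_6 = 1.7387
beam 7: φ=135°, α=150°
  cosα=-0.8660 sinα=0.5000 | (3,3) | tMaxX 0.5196 tMaxY 0.6600 | tΔX 1.1547 tΔY 2.0000
    t=0.5196 [x] (2,3)
    t=0.6600 [y] (2,4)
    t=1.6743 [x] (1,4)
    t=2.6600 [y] (1,5) — stop
  → r_7 = 2.6600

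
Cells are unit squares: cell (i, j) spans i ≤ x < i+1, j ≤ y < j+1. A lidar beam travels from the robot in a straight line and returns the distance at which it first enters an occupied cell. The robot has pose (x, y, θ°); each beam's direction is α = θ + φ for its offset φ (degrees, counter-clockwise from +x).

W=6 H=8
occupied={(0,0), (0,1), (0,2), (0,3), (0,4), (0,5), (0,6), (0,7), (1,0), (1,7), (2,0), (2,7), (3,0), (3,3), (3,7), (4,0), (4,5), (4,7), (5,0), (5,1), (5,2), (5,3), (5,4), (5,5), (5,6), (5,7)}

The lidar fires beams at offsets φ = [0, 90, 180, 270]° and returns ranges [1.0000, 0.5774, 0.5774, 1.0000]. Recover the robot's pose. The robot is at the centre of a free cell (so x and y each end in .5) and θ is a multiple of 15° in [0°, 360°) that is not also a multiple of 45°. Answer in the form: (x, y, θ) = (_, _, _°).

(x, y, θ) = (4.5, 4.5, 300°)

Candidates: 22 free-cell centres × 16 headings = 352 poses. Raycast each; keep the one whose scan matches to 4 dp.
  (1.5, 6.5, 60°): beam 1 = 0.5774 ≠ 1.0000 ✗
  (1.5, 5.5, 120°): beam 3 = 5.1962 ≠ 0.5774 ✗
  (4.5, 2.5, 240°): beam 1 = 1.7321 ≠ 1.0000 ✗
  …
  (4.5, 4.5, 300°): r_1=1.0000, r_2=0.5774, r_3=0.5774, r_4=1.0000 — all match ✓
No second candidate reproduces the full scan.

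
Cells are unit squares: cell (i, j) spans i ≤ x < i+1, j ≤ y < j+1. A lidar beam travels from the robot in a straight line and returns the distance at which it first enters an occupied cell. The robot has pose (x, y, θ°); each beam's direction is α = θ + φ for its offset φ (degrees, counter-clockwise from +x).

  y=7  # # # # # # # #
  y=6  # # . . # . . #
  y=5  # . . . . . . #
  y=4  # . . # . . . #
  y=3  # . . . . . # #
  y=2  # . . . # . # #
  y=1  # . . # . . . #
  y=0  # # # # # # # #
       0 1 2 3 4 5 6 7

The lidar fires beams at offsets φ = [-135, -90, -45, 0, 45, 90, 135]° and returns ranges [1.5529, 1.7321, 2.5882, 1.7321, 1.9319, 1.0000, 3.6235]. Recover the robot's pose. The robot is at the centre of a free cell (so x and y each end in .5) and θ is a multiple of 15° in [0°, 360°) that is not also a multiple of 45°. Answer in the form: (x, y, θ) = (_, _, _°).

Enumerate (i+0.5, j+0.5, θ) over the 29 free cells and 16 admissible headings. For each, cast all 7 beams and compare to the given ranges.
  (3.5, 6.5, 60°): beam 2 = 0.5774 ≠ 1.7321 ✗
  (2.5, 3.5, 75°): beam 1 = 1.7321 ≠ 1.5529 ✗
  (6.5, 6.5, 300°): beam 2 = 3.0000 ≠ 1.7321 ✗
  …
  (2.5, 3.5, 300°): r_1=1.5529, r_2=1.7321, r_3=2.5882, r_4=1.7321, r_5=1.9319, r_6=1.0000, r_7=3.6235 — all match ✓
Only this pose fits every beam.

(x, y, θ) = (2.5, 3.5, 300°)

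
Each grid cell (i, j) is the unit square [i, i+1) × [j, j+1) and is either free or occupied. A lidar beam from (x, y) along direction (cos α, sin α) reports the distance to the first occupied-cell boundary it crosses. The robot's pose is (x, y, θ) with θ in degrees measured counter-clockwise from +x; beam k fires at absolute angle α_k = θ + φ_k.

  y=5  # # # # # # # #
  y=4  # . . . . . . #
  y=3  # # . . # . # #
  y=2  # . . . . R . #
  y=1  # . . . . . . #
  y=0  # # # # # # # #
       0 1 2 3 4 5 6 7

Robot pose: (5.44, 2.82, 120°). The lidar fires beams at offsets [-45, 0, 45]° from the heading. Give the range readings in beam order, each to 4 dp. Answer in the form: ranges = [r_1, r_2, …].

beam 1: φ=-45°, α=75°
  d=(0.2588,0.9659)  start (5,2)  tX=2.1637 tY=0.1863  stride 1/|dx|=3.8637 1/|dy|=1.0353
    cross y-line → (5,3), t=0.1863
    cross y-line → (5,4), t=1.2216
    cross x-line → (6,4), t=2.1637
    cross y-line → (6,5), t=2.2569 (wall)
  → r_1 = 2.2569
beam 2: φ=0°, α=120°
  d=(-0.5000,0.8660)  start (5,2)  tX=0.8800 tY=0.2078  stride 1/|dx|=2.0000 1/|dy|=1.1547
    cross y-line → (5,3), t=0.2078
    cross x-line → (4,3), t=0.8800 (wall)
  → r_2 = 0.8800
beam 3: φ=45°, α=165°
  d=(-0.9659,0.2588)  start (5,2)  tX=0.4555 tY=0.6955  stride 1/|dx|=1.0353 1/|dy|=3.8637
    cross x-line → (4,2), t=0.4555
    cross y-line → (4,3), t=0.6955 (wall)
  → r_3 = 0.6955

ranges = [2.2569, 0.8800, 0.6955]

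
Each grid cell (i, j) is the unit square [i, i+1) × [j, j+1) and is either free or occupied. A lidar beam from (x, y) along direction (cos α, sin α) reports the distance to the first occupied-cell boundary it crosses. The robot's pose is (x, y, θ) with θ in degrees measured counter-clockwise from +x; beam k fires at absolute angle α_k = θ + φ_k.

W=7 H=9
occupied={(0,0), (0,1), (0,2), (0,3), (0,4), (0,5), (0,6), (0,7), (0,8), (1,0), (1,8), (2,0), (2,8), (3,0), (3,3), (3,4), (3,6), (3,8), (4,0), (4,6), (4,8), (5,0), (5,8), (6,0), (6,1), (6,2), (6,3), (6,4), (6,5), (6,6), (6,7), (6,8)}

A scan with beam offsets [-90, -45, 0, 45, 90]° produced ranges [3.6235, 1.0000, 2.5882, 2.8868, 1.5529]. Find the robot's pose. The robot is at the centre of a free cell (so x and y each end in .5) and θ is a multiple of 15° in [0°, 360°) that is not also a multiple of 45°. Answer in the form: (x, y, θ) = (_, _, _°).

Candidates: 31 free-cell centres × 16 headings = 496 poses. Raycast each; keep the one whose scan matches to 4 dp.
  (1.5, 5.5, 195°): beam 1 = 1.9319 ≠ 3.6235 ✗
  (1.5, 1.5, 150°): beam 1 = 3.0000 ≠ 3.6235 ✗
  (1.5, 5.5, 300°): beam 1 = 0.5774 ≠ 3.6235 ✗
  (1.5, 6.5, 300°): beam 1 = 0.5774 ≠ 3.6235 ✗
  …
  (2.5, 5.5, 75°): r_1=3.6235, r_2=1.0000, r_3=2.5882, r_4=2.8868, r_5=1.5529 — all match ✓
Unique over the lattice → pose = (2.5, 5.5, 75°).

(x, y, θ) = (2.5, 5.5, 75°)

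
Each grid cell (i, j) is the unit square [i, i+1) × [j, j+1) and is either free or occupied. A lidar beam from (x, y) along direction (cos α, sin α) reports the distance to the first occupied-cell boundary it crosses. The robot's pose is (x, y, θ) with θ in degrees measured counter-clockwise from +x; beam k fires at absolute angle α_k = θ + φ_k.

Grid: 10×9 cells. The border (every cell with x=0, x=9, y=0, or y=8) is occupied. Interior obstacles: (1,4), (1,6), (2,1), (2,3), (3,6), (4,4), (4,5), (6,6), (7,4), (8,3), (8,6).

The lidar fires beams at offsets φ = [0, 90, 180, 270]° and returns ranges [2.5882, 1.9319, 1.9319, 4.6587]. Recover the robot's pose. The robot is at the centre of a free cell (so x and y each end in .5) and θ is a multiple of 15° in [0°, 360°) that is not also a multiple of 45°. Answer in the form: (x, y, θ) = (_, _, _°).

Candidates: 45 free-cell centres × 16 headings = 720 poses. Raycast each; keep the one whose scan matches to 4 dp.
  (5.5, 2.5, 15°): beam 3 = 2.5882 ≠ 1.9319 ✗
  (3.5, 7.5, 195°): beam 1 = 1.9319 ≠ 2.5882 ✗
  (6.5, 2.5, 345°): beam 3 = 3.6235 ≠ 1.9319 ✗
  (6.5, 4.5, 255°): beam 1 = 3.6235 ≠ 2.5882 ✗
  …
  (5.5, 3.5, 285°): r_1=2.5882, r_2=1.9319, r_3=1.9319, r_4=4.6587 — all match ✓
Unique over the lattice → pose = (5.5, 3.5, 285°).

(x, y, θ) = (5.5, 3.5, 285°)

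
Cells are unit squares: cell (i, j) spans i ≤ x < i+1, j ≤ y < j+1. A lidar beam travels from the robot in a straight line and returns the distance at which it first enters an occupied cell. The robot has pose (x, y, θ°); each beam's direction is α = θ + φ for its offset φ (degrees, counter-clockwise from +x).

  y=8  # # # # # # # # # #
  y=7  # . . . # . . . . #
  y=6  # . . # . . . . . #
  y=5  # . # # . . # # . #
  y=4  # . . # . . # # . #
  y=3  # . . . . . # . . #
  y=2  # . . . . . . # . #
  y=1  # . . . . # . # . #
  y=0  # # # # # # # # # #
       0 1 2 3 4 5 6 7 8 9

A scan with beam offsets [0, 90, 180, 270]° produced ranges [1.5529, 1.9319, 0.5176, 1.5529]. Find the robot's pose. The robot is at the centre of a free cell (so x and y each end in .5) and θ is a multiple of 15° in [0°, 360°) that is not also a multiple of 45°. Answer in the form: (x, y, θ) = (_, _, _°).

The pose lattice has 43·16 = 688 candidates. Test each by forward raycasting.
  (4.5, 5.5, 120°): beam 1 = 1.0000 ≠ 1.5529 ✗
  (6.5, 6.5, 255°): beam 1 = 0.5176 ≠ 1.5529 ✗
  (8.5, 2.5, 120°): beam 1 = 1.7321 ≠ 1.5529 ✗
  (8.5, 4.5, 75°): beam 1 = 1.9319 ≠ 1.5529 ✗
  …
  (6.5, 7.5, 285°): r_1=1.5529, r_2=1.9319, r_3=0.5176, r_4=1.5529 — all match ✓
Only this pose fits every beam.

(x, y, θ) = (6.5, 7.5, 285°)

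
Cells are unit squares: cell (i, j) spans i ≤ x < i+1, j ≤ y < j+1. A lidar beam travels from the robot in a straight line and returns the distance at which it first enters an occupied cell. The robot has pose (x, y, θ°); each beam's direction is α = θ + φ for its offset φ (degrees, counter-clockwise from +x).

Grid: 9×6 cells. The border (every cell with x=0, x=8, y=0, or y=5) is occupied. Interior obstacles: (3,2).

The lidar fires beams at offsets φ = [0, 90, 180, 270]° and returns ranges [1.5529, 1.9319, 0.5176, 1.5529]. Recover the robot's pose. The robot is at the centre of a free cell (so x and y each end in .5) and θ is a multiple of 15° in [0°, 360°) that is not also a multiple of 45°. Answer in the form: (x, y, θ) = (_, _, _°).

The pose lattice has 27·16 = 432 candidates. Test each by forward raycasting.
  (4.5, 1.5, 75°): beam 1 = 3.6235 ≠ 1.5529 ✗
  (7.5, 2.5, 30°): beam 1 = 0.5774 ≠ 1.5529 ✗
  (7.5, 2.5, 105°): beam 1 = 2.5882 ≠ 1.5529 ✗
  (3.5, 1.5, 120°): beam 1 = 0.5774 ≠ 1.5529 ✗
  …
  (1.5, 2.5, 15°): r_1=1.5529, r_2=1.9319, r_3=0.5176, r_4=1.5529 — all match ✓
Only this pose fits every beam.

(x, y, θ) = (1.5, 2.5, 15°)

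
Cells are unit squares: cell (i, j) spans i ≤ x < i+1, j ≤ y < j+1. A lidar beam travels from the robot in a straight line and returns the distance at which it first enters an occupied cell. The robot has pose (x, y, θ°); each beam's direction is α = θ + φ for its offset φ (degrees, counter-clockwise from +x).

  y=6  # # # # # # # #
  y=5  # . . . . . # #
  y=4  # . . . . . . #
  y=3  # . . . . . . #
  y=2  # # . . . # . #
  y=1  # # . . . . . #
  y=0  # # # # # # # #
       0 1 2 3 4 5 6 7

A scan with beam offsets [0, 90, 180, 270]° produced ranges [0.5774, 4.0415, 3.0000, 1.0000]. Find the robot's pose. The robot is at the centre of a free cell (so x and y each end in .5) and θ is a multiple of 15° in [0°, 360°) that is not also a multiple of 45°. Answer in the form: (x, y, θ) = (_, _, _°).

Enumerate (i+0.5, j+0.5, θ) over the 26 free cells and 16 admissible headings. For each, cast all 4 beams and compare to the given ranges.
  (5.5, 4.5, 285°): beam 1 = 1.5529 ≠ 0.5774 ✗
  (3.5, 4.5, 15°): beam 1 = 2.5882 ≠ 0.5774 ✗
  (2.5, 3.5, 165°): beam 1 = 1.5529 ≠ 0.5774 ✗
  …
  (1.5, 4.5, 210°): r_1=0.5774, r_2=4.0415, r_3=3.0000, r_4=1.0000 — all match ✓
No second candidate reproduces the full scan.

(x, y, θ) = (1.5, 4.5, 210°)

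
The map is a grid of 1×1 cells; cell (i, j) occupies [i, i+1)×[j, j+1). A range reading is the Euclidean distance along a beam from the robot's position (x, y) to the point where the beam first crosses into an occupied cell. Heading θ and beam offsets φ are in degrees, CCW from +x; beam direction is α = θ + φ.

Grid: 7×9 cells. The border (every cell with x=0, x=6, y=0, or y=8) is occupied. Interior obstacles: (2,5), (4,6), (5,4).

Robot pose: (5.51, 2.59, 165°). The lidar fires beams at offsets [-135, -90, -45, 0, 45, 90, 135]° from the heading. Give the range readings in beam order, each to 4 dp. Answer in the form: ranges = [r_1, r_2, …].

beam 1: φ=-135°, α=30°
  direction (0.8660, 0.5000); cell (5,2); t to first gridline: x 0.5658, y 0.8200 (then +1.1547 / +2.0000)
    (6,2) via x @ 0.5658  # hit
  → r_1 = 0.5658
beam 2: φ=-90°, α=75°
  direction (0.2588, 0.9659); cell (5,2); t to first gridline: x 1.8932, y 0.4245 (then +3.8637 / +1.0353)
    (5,3) via y @ 0.4245
    (5,4) via y @ 1.4597  # hit
  → r_2 = 1.4597
beam 3: φ=-45°, α=120°
  direction (-0.5000, 0.8660); cell (5,2); t to first gridline: x 1.0200, y 0.4734 (then +2.0000 / +1.1547)
    (5,3) via y @ 0.4734
    (4,3) via x @ 1.0200
    (4,4) via y @ 1.6281
    (4,5) via y @ 2.7828
    (3,5) via x @ 3.0200
    (3,6) via y @ 3.9375
    (2,6) via x @ 5.0200
    (2,7) via y @ 5.0922
    (2,8) via y @ 6.2469  # hit
  → r_3 = 6.2469
beam 4: φ=0°, α=165°
  direction (-0.9659, 0.2588); cell (5,2); t to first gridline: x 0.5280, y 1.5841 (then +1.0353 / +3.8637)
    (4,2) via x @ 0.5280
    (3,2) via x @ 1.5633
    (3,3) via y @ 1.5841
    (2,3) via x @ 2.5985
    (1,3) via x @ 3.6338
    (0,3) via x @ 4.6691  # hit
  → r_4 = 4.6691
beam 5: φ=45°, α=210°
  direction (-0.8660, -0.5000); cell (5,2); t to first gridline: x 0.5889, y 1.1800 (then +1.1547 / +2.0000)
    (4,2) via x @ 0.5889
    (4,1) via y @ 1.1800
    (3,1) via x @ 1.7436
    (2,1) via x @ 2.8983
    (2,0) via y @ 3.1800  # hit
  → r_5 = 3.1800
beam 6: φ=90°, α=255°
  direction (-0.2588, -0.9659); cell (5,2); t to first gridline: x 1.9705, y 0.6108 (then +3.8637 / +1.0353)
    (5,1) via y @ 0.6108
    (5,0) via y @ 1.6461  # hit
  → r_6 = 1.6461
beam 7: φ=135°, α=300°
  direction (0.5000, -0.8660); cell (5,2); t to first gridline: x 0.9800, y 0.6813 (then +2.0000 / +1.1547)
    (5,1) via y @ 0.6813
    (6,1) via x @ 0.9800  # hit
  → r_7 = 0.9800

ranges = [0.5658, 1.4597, 6.2469, 4.6691, 3.1800, 1.6461, 0.9800]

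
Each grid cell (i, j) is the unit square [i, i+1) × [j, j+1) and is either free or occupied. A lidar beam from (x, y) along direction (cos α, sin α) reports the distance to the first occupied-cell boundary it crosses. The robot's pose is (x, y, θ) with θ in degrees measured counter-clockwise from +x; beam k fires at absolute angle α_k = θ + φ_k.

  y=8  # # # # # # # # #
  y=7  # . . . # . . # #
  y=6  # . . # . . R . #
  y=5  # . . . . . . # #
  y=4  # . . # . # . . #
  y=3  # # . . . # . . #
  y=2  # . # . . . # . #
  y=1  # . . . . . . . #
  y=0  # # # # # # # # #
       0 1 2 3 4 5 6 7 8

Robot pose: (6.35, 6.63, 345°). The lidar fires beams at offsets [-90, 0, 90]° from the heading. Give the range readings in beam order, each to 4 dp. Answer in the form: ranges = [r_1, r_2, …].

beam 1: φ=-90°, α=255°
  cosα=-0.2588 sinα=-0.9659 | (6,6) | tMaxX 1.3523 tMaxY 0.6522 | tΔX 3.8637 tΔY 1.0353
    t=0.6522 [y] (6,5)
    t=1.3523 [x] (5,5)
    t=1.6875 [y] (5,4) — stop
  → r_1 = 1.6875
beam 2: φ=0°, α=345°
  cosα=0.9659 sinα=-0.2588 | (6,6) | tMaxX 0.6729 tMaxY 2.4341 | tΔX 1.0353 tΔY 3.8637
    t=0.6729 [x] (7,6)
    t=1.7082 [x] (8,6) — stop
  → r_2 = 1.7082
beam 3: φ=90°, α=75°
  cosα=0.2588 sinα=0.9659 | (6,6) | tMaxX 2.5114 tMaxY 0.3831 | tΔX 3.8637 tΔY 1.0353
    t=0.3831 [y] (6,7)
    t=1.4183 [y] (6,8) — stop
  → r_3 = 1.4183

ranges = [1.6875, 1.7082, 1.4183]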